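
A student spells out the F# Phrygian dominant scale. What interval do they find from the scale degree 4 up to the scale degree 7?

perfect 4th

The scale runs F# G A# B C# D E.
The scale degree 4 is B and the 7th degree is E.
Counting 4 letters and 5 half steps from B gives a perfect fourth.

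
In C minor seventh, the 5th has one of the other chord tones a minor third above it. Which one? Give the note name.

The chord tones of C-7 are C, Eb, G, Bb.
The 5th is G. A minor third above G is Bb.
Bb is the chord's 7th.

Bb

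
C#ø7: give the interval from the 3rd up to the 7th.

C#ø (C# half-diminished seventh) is spelled C#, E, G, B.
3rd = E; 7th = B.
Counting 5 letters and 7 half steps from E gives a perfect fifth.

perfect 5th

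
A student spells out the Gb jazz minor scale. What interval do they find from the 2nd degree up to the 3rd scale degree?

Spelling the Gb jazz minor scale: Gb Ab Bbb Cb Db Eb F.
So we need the interval from Ab up to Bbb.
2 letter names make it a second; at 1 semitone (a half step narrower than major) the quality is minor.

minor second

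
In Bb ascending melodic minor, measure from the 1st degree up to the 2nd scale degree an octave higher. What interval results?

The scale runs Bb C Db Eb F G A.
So we need the interval from Bb up to C.
Counting 9 letters and 14 half steps from Bb gives a major ninth.

major ninth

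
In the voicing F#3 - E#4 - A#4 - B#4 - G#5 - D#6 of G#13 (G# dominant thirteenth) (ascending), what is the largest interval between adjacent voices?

M7

Adjacent intervals: F#3→E#4 = major seventh; E#4→A#4 = perfect fourth; A#4→B#4 = major second; B#4→G#5 = minor sixth; G#5→D#6 = perfect fifth.
The largest is F#3 to E#4, a major seventh (11 semitones).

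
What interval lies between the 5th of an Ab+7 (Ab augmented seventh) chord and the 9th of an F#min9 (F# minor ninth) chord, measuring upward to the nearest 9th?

The 5th of Ab+7 (Ab augmented seventh) is E; the 9th of F#min9 (F# minor ninth) is G#.
E up to G# spans 3 letter names and 4 semitones — a major third.

major 3rd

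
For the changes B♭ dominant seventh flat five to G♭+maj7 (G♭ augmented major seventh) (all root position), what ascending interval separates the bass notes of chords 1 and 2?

minor sixth

The roots are B♭ and G♭.
6 letter names make it a sixth; at 8 semitones (a half step narrower than major) the quality is minor.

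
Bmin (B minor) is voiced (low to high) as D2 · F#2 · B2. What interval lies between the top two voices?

perfect fourth

Those voices are F#2 and B2.
Counting 4 letters and 5 half steps from F# gives a perfect fourth.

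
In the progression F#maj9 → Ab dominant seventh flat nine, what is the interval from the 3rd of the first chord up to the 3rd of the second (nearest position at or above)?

The 3rd of F#maj9 is A#; the 3rd of Ab dominant seventh flat nine is C.
3 letter names make it a third; at 2 semitones (a whole step narrower than major) the quality is diminished.

diminished third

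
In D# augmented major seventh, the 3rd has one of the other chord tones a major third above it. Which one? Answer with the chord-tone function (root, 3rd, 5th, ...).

The chord tones of D#maj7#5 are D#-F##-A##-C##.
The 3rd is F##. A major third above F## is A##.
A## is the chord's 5th.

5th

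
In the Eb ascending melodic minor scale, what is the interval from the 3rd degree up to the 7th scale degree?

The scale runs Eb F Gb Ab Bb C D.
So we need the interval from Gb up to D.
From Gb to D: 8 semitones over a fifth = augmented.

augmented fifth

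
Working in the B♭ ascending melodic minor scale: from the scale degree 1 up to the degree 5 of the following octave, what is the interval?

B♭ melodic minor: B♭ C D♭ E♭ F G A.
Scale degree 1 = B♭; 5th degree (up an octave) = F.
From B♭ to F is 19 semitones, exactly the perfect twelfth.

perfect 12th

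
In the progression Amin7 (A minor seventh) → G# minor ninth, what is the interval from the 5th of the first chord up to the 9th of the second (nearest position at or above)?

augmented 4th

The 5th of Amin7 (A minor seventh) is E; the 9th of G# minor ninth is A#.
From E to A#: 6 semitones over a fourth = augmented.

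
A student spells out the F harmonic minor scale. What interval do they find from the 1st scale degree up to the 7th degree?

major seventh

The scale runs F G Ab Bb C Db E.
So we need the interval from F up to E.
Counting 7 letters and 11 half steps from F gives a major seventh.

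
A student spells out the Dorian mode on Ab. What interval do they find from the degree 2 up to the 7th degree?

minor 6th

Ab dorian: Ab Bb Cb Db Eb F Gb.
That puts Bb below Gb.
6 letter names make it a sixth; at 8 semitones (a half step narrower than major) the quality is minor.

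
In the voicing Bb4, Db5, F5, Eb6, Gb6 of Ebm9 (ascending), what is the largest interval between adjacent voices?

m7

Adjacent intervals: Bb4→Db5 = minor third; Db5→F5 = major third; F5→Eb6 = minor seventh; Eb6→Gb6 = minor third.
The largest is F5 to Eb6, a minor seventh (10 semitones).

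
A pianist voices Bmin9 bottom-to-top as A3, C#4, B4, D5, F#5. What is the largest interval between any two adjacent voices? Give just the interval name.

Adjacent intervals: A3→C#4 = major third; C#4→B4 = minor seventh; B4→D5 = minor third; D5→F#5 = major third.
The largest is C#4 to B4, a minor seventh (10 semitones).

minor 7th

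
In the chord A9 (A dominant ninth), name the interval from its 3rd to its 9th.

Spelling the chord: A-C#-E-G-B.
3rd = C#; 9th = B.
From C# to B: 10 semitones over a seventh = minor.

minor seventh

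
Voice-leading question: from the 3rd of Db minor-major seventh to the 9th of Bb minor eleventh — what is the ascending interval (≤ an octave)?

The 3rd of Db minor-major seventh is Fb; the 9th of Bb minor eleventh is C.
Fb up to C is 8 semitones, a half step wider than a perfect fifth, so the interval is augmented.

A5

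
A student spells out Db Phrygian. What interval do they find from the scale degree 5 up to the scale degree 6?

m2

Spelling Db Phrygian: Db Ebb Fb Gb Ab Bbb Cb.
So we need the interval from Ab up to Bbb.
Ab up to Bbb is 1 semitone, a half step narrower than a major second, so the interval is minor.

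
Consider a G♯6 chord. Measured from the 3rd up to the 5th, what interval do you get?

minor third

Spelling the chord: G♯ B♯ D♯ E♯.
That puts B♯ below D♯.
B♯ up to D♯ is 3 semitones, a half step narrower than a major third, so the interval is minor.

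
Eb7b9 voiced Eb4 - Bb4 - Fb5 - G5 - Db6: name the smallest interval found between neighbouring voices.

Adjacent intervals: Eb4→Bb4 = perfect fifth; Bb4→Fb5 = diminished fifth; Fb5→G5 = augmented second; G5→Db6 = diminished fifth.
The smallest is Fb5 to G5, an augmented second (3 semitones).

augmented second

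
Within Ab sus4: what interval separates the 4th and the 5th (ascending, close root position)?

Absus4 (Ab sus4): Ab–Db–Eb.
4th = Db; 5th = Eb.
From Db to Eb is 2 semitones, exactly the major second.

major second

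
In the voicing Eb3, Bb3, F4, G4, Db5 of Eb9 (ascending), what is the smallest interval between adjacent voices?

Adjacent intervals: Eb3→Bb3 = perfect fifth; Bb3→F4 = perfect fifth; F4→G4 = major second; G4→Db5 = diminished fifth.
The smallest is F4 to G4, a major second (2 semitones).

major second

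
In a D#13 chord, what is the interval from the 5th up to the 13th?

Spelling the chord: D#-F##-A#-C#-E#-B#.
So we need the interval from A# up to B#.
From A# to B# is 14 semitones, exactly the major ninth.

major ninth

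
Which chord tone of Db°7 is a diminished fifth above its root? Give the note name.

Db°7: Db–Fb–Abb–Cbb.
The root is Db. A diminished fifth above Db is Abb.
Abb is the chord's 5th.

Abb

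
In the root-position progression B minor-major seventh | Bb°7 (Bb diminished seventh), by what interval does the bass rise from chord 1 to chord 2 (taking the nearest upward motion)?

diminished 8th

The roots are B and Bb.
B up to Bb is 11 semitones, a half step narrower than a perfect octave, so the interval is diminished.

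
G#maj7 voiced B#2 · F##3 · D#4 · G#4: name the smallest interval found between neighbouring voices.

perfect fourth

Adjacent intervals: B#2→F##3 = perfect fifth; F##3→D#4 = minor sixth; D#4→G#4 = perfect fourth.
The smallest is D#4 to G#4, a perfect fourth (5 semitones).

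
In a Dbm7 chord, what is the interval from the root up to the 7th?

minor seventh

Dbm7 (Db minor seventh) is spelled Db Fb Ab Cb.
That puts Db below Cb.
From Db to Cb: 10 semitones over a seventh = minor.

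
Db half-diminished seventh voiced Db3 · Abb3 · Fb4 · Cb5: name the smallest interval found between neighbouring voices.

diminished fifth

Adjacent intervals: Db3→Abb3 = diminished fifth; Abb3→Fb4 = major sixth; Fb4→Cb5 = perfect fifth.
The smallest is Db3 to Abb3, a diminished fifth (6 semitones).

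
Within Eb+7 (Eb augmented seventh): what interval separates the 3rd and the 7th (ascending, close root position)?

The chord tones of Eb augmented seventh are Eb G B Db.
3rd = G; 7th = Db.
G up to Db is 6 semitones, a half step narrower than a perfect fifth, so the interval is diminished.

d5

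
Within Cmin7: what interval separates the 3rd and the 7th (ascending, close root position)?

perfect 5th

Spelling the chord: C Eb G Bb.
The 3rd is Eb and the 7th is Bb.
Counting 5 letters and 7 half steps from Eb gives a perfect fifth.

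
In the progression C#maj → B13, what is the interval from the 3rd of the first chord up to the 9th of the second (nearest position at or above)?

minor sixth

C#maj has E# as its 3rd, and B13 has C# as its 9th.
6 letter names make it a sixth; at 8 semitones (a half step narrower than major) the quality is minor.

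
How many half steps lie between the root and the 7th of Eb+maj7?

11

Eb+maj7: Eb–G–B–D.
Eb to D is a major seventh: 11 semitones.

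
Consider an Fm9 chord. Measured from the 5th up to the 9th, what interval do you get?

Fm9 (F minor ninth): F-A♭-C-E♭-G.
That puts C below G.
C up to G spans 5 letter names and 7 semitones — a perfect fifth.

P5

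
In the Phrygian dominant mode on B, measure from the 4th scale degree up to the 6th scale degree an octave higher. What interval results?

B phrygian dominant: B C D♯ E F♯ G A.
That puts E below G.
From E to G: 15 semitones over a tenth = minor.

minor tenth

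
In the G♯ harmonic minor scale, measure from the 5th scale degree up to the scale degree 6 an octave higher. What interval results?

Spelling the G♯ harmonic minor scale: G♯ A♯ B C♯ D♯ E F𝄪.
5th scale degree = D♯; 6th scale degree (up an octave) = E.
9 letter names make it a ninth; at 13 semitones (a half step narrower than major) the quality is minor.

minor ninth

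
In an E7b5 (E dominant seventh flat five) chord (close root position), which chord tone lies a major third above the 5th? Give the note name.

D

Spelling the chord: E G# Bb D.
The 5th is Bb. A major third above Bb is D.
D is the chord's 7th.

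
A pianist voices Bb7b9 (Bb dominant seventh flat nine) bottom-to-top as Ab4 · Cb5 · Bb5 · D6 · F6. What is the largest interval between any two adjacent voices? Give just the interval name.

M7

Adjacent intervals: Ab4→Cb5 = minor third; Cb5→Bb5 = major seventh; Bb5→D6 = major third; D6→F6 = minor third.
The largest is Cb5 to Bb5, a major seventh (11 semitones).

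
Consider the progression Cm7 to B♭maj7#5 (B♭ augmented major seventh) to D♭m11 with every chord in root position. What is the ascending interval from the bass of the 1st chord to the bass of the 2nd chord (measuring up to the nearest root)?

The roots are C and B♭.
From C to B♭: 10 semitones over a seventh = minor.

minor seventh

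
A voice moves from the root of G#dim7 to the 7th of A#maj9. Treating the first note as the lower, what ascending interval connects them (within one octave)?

G#dim7 has G# as its root, and A#maj9 has G## as its 7th.
1 letter names make it a unison; at 1 semitone (a half step wider than perfect) the quality is augmented.

augmented unison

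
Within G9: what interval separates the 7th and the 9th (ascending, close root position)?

major third

G9 is spelled G B D F A.
That puts F below A.
From F to A is 4 semitones, exactly the major third.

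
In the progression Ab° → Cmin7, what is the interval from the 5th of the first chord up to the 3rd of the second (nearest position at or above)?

Ab° has Ebb as its 5th, and Cmin7 has Eb as its 3rd.
From Ebb to Eb: 1 semitone over a unison = augmented.

augmented unison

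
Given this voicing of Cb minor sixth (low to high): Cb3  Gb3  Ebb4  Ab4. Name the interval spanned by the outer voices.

major thirteenth

The outer voices are Cb3 and Ab4.
Cb up to Ab spans 13 letter names and 21 semitones — a major thirteenth.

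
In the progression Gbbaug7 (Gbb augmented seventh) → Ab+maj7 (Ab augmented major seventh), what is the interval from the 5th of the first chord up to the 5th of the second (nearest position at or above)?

The 5th of Gbbaug7 (Gbb augmented seventh) is Db; the 5th of Ab+maj7 (Ab augmented major seventh) is E.
Db up to E is 3 semitones, a half step wider than a major second, so the interval is augmented.

A2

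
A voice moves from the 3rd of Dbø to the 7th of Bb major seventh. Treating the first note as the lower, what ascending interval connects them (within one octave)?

The 3rd of Dbø is Fb; the 7th of Bb major seventh is A.
From Fb to A: 5 semitones over a third = augmented.

augmented third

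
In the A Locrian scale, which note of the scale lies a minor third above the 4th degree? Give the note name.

F

The scale is A Bb C D Eb F G.
The 4th degree is D; a minor third above that is F — scale degree 6.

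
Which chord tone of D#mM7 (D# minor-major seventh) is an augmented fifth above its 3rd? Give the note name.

D#m(maj7) (D# minor-major seventh): D#, F#, A#, C##.
The 3rd is F#. An augmented fifth above F# is C##.
C## is the chord's 7th.

C##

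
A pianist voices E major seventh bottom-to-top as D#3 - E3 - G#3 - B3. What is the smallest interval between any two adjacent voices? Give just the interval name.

Adjacent intervals: D#3→E3 = minor second; E3→G#3 = major third; G#3→B3 = minor third.
The smallest is D#3 to E3, a minor second (1 semitone).

minor second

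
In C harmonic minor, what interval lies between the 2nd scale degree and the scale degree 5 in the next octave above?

Spelling C harmonic minor: C D Eb F G Ab B.
So we need the interval from D up to G.
Counting 11 letters and 17 half steps from D gives a perfect eleventh.

perfect eleventh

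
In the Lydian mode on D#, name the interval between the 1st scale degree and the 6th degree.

major 6th

The scale runs D# E# F## G## A# B# C##.
That puts D# below B#.
Counting 6 letters and 9 half steps from D# gives a major sixth.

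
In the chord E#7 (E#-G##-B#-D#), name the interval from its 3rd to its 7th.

diminished fifth

3rd = G##; 7th = D#.
5 letter names make it a fifth; at 6 semitones (a half step narrower than perfect) the quality is diminished.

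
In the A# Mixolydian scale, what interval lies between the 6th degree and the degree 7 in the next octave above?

minor ninth

Spelling the A# Mixolydian scale: A# B# C## D# E# F## G#.
That puts F## below G#.
From F## to G#: 13 semitones over a ninth = minor.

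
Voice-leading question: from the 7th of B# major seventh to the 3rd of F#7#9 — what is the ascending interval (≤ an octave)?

The 7th of B# major seventh is A##; the 3rd of F#7#9 is A#.
A## up to A# is 11 semitones, a half step narrower than a perfect octave, so the interval is diminished.

diminished octave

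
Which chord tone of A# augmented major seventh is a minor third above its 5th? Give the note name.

G##

Spelling the chord: A# C## E## G##.
The 5th is E##. A minor third above E## is G##.
G## is the chord's 7th.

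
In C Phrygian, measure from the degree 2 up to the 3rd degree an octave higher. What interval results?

Spelling C Phrygian: C Db Eb F G Ab Bb.
That puts Db below Eb.
From Db to Eb is 14 semitones, exactly the major ninth.

major ninth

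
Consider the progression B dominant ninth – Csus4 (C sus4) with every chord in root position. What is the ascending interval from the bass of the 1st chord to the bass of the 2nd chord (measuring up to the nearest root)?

The roots are B and C.
2 letter names make it a second; at 1 semitone (a half step narrower than major) the quality is minor.

minor second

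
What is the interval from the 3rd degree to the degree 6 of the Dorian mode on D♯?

D♯ dorian: D♯ E♯ F♯ G♯ A♯ B♯ C♯.
3rd degree = F♯; 6th degree = B♯.
From F♯ to B♯: 6 semitones over a fourth = augmented.

augmented fourth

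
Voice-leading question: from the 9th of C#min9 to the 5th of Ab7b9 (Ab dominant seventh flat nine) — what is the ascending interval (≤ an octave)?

C#min9 has D# as its 9th, and Ab7b9 (Ab dominant seventh flat nine) has Eb as its 5th.
2 letter names make it a second; at 0 semitones (a whole step narrower than major) the quality is diminished.

diminished second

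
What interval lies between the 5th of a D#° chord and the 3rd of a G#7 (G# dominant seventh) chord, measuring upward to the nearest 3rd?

D#° has A as its 5th, and G#7 (G# dominant seventh) has B# as its 3rd.
From A to B#: 3 semitones over a second = augmented.

A2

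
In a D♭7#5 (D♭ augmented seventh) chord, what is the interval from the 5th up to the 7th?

The chord tones of D♭7#5 (D♭ augmented seventh) are D♭–F–A–C♭.
The 5th is A and the 7th is C♭.
From A to C♭: 2 semitones over a third = diminished.

diminished 3rd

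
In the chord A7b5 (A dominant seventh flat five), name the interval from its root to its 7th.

minor seventh

A7b5 (A dominant seventh flat five): A-C♯-E♭-G.
That puts A below G.
From A to G: 10 semitones over a seventh = minor.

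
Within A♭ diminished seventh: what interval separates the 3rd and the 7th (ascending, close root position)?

A♭°7 (A♭ diminished seventh): A♭, C♭, E𝄫, G𝄫.
That puts C♭ below G𝄫.
From C♭ to G𝄫: 6 semitones over a fifth = diminished.

diminished fifth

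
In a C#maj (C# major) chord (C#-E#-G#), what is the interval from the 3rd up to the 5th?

minor 3rd

So we need the interval from E# up to G#.
From E# to G#: 3 semitones over a third = minor.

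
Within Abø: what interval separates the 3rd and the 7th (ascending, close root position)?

Spelling the chord: Ab-Cb-Ebb-Gb.
3rd = Cb; 7th = Gb.
Cb up to Gb spans 5 letter names and 7 semitones — a perfect fifth.

P5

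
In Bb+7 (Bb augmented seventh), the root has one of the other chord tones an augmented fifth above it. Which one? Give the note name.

The chord tones of Bb augmented seventh are Bb, D, F#, Ab.
The root is Bb. An augmented fifth above Bb is F#.
F# is the chord's 5th.

F#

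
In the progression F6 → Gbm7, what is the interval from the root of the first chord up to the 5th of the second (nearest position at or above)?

minor sixth

F6 has F as its root, and Gbm7 has Db as its 5th.
6 letter names make it a sixth; at 8 semitones (a half step narrower than major) the quality is minor.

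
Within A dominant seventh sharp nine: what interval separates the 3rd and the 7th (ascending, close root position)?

diminished fifth

The chord tones of A7#9 (A dominant seventh sharp nine) are A C♯ E G B♯.
The 3rd is C♯ and the 7th is G.
C♯ up to G is 6 semitones, a half step narrower than a perfect fifth, so the interval is diminished.
That tritone between 3rd and 7th is what gives the dominant seventh its pull toward resolution.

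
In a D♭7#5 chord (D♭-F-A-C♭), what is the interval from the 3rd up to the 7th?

The 3rd is F and the 7th is C♭.
From F to C♭: 6 semitones over a fifth = diminished.

d5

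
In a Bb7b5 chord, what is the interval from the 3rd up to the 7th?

d5

Spelling the chord: Bb, D, Fb, Ab.
The 3rd is D and the 7th is Ab.
From D to Ab: 6 semitones over a fifth = diminished.
That tritone between 3rd and 7th is what gives the dominant seventh its pull toward resolution.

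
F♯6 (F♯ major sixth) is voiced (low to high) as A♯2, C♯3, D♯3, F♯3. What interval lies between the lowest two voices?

Those voices are A♯2 and C♯3.
A♯ up to C♯ is 3 semitones, a half step narrower than a major third, so the interval is minor.

minor third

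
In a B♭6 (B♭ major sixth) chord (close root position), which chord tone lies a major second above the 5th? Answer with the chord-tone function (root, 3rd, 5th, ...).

B♭6: B♭–D–F–G.
The 5th is F. A major second above F is G.
G is the chord's 6th.

6th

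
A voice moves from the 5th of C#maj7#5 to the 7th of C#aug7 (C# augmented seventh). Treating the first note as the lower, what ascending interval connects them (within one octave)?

diminished third

The 5th of C#maj7#5 is G##; the 7th of C#aug7 (C# augmented seventh) is B.
From G## to B: 2 semitones over a third = diminished.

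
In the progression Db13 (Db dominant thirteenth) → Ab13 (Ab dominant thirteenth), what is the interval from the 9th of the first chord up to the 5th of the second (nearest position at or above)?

P1

The 9th of Db13 (Db dominant thirteenth) is Eb; the 5th of Ab13 (Ab dominant thirteenth) is Eb.
From Eb to Eb is 0 semitones, exactly the perfect unison.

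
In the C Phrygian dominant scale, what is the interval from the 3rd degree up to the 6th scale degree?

C phrygian dominant: C Db E F G Ab Bb.
That puts E below Ab.
From E to Ab: 4 semitones over a fourth = diminished.

diminished fourth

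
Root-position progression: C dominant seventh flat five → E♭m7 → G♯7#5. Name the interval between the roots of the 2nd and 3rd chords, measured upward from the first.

The roots are E♭ and G♯.
From E♭ to G♯: 5 semitones over a third = augmented.

augmented 3rd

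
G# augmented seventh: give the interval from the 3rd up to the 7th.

Spelling the chord: G#-B#-D##-F#.
The 3rd is B# and the 7th is F#.
B# up to F# is 6 semitones, a half step narrower than a perfect fifth, so the interval is diminished.
That tritone between 3rd and 7th is what gives the dominant seventh its pull toward resolution.

diminished fifth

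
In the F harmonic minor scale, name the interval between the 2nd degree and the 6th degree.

Spelling the F harmonic minor scale: F G A♭ B♭ C D♭ E.
The 2nd degree is G and the degree 6 is D♭.
5 letter names make it a fifth; at 6 semitones (a half step narrower than perfect) the quality is diminished.

diminished fifth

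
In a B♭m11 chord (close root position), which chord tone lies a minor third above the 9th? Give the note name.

Eb

The chord tones of B♭m11 are B♭, D♭, F, A♭, C, E♭.
The 9th is C. A minor third above C is E♭.
E♭ is the chord's 11th.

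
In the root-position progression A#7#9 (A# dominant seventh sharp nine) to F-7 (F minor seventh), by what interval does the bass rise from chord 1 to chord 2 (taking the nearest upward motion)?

The roots are A# and F.
From A# to F: 7 semitones over a sixth = diminished.

diminished 6th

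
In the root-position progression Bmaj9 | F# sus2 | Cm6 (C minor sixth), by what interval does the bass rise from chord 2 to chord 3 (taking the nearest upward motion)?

The roots are F# and C.
5 letter names make it a fifth; at 6 semitones (a half step narrower than perfect) the quality is diminished.

diminished fifth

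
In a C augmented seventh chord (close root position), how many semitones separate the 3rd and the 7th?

C+7 (C augmented seventh): C E G# Bb.
E to Bb is a diminished fifth: 6 semitones.

6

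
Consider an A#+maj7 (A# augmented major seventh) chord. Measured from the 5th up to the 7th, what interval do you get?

Spelling the chord: A#, C##, E##, G##.
So we need the interval from E## up to G##.
E## up to G## is 3 semitones, a half step narrower than a major third, so the interval is minor.

minor third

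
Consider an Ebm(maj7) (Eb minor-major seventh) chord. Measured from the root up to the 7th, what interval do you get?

EbmM7 is spelled Eb, Gb, Bb, D.
So we need the interval from Eb up to D.
Counting 7 letters and 11 half steps from Eb gives a major seventh.

major seventh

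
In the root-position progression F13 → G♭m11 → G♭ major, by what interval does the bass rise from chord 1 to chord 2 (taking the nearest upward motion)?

The roots are F and G♭.
2 letter names make it a second; at 1 semitone (a half step narrower than major) the quality is minor.

minor second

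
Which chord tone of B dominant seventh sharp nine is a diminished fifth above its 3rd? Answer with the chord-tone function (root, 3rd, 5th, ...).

7th

B7#9: B–D#–F#–A–C##.
The 3rd is D#. A diminished fifth above D# is A.
A is the chord's 7th.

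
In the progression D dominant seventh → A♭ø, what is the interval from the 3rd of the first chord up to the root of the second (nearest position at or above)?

The 3rd of D dominant seventh is F♯; the root of A♭ø is A♭.
3 letter names make it a third; at 2 semitones (a whole step narrower than major) the quality is diminished.

diminished third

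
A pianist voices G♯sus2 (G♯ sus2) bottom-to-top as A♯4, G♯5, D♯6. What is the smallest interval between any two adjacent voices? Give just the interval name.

perfect fifth

Adjacent intervals: A♯4→G♯5 = minor seventh; G♯5→D♯6 = perfect fifth.
The smallest is G♯5 to D♯6, a perfect fifth (7 semitones).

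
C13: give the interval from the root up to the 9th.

C13: C E G Bb D A.
The root is C and the 9th is D.
Counting 9 letters and 14 half steps from C gives a major ninth.

major ninth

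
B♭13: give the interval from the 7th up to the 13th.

B♭13 is spelled B♭–D–F–A♭–C–G.
That puts A♭ below G.
Counting 7 letters and 11 half steps from A♭ gives a major seventh.

major seventh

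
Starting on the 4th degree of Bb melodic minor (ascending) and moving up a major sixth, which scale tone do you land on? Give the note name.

C

The scale is Bb C Db Eb F G A.
The 4th degree is Eb; a major sixth above that is C — scale degree 2.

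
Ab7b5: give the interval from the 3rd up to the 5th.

Ab7b5: Ab–C–Ebb–Gb.
3rd = C; 5th = Ebb.
3 letter names make it a third; at 2 semitones (a whole step narrower than major) the quality is diminished.

diminished third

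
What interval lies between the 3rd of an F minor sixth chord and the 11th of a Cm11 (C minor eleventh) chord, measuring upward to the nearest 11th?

The 3rd of F minor sixth is A♭; the 11th of Cm11 (C minor eleventh) is F.
Counting 6 letters and 9 half steps from A♭ gives a major sixth.

major sixth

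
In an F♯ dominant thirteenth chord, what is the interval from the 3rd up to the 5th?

The chord tones of F♯ dominant thirteenth are F♯–A♯–C♯–E–G♯–D♯.
The 3rd is A♯ and the 5th is C♯.
From A♯ to C♯: 3 semitones over a third = minor.

minor third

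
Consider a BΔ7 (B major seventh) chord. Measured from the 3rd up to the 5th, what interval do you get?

The chord tones of BM7 are B-D#-F#-A#.
That puts D# below F#.
3 letter names make it a third; at 3 semitones (a half step narrower than major) the quality is minor.

minor third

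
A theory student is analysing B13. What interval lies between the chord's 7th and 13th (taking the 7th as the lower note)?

The chord tones of B13 are B, D♯, F♯, A, C♯, G♯.
7th = A; 13th = G♯.
A up to G♯ spans 7 letter names and 11 semitones — a major seventh.

M7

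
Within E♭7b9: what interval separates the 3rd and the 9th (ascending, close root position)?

diminished seventh

Spelling the chord: E♭–G–B♭–D♭–F♭.
3rd = G; 9th = F♭.
From G to F♭: 9 semitones over a seventh = diminished.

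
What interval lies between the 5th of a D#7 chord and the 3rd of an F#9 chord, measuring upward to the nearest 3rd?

perfect 1st

D#7 has A# as its 5th, and F#9 has A# as its 3rd.
From A# to A# is 0 semitones, exactly the perfect unison.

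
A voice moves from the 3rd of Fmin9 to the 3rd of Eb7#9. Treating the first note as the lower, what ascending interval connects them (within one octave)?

M7

The 3rd of Fmin9 is Ab; the 3rd of Eb7#9 is G.
Ab up to G spans 7 letter names and 11 semitones — a major seventh.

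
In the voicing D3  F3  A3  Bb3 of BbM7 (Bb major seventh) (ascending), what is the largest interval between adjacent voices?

major 3rd

Adjacent intervals: D3→F3 = minor third; F3→A3 = major third; A3→Bb3 = minor second.
The largest is F3 to A3, a major third (4 semitones).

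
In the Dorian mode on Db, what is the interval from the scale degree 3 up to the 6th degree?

augmented fourth

Db dorian: Db Eb Fb Gb Ab Bb Cb.
That puts Fb below Bb.
4 letter names make it a fourth; at 6 semitones (a half step wider than perfect) the quality is augmented.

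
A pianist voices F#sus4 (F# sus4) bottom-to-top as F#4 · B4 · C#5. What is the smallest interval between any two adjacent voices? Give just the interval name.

major 2nd

Adjacent intervals: F#4→B4 = perfect fourth; B4→C#5 = major second.
The smallest is B4 to C#5, a major second (2 semitones).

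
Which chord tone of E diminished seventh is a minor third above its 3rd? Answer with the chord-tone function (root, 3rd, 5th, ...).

5th

E diminished seventh: E-G-Bb-Db.
The 3rd is G. A minor third above G is Bb.
Bb is the chord's 5th.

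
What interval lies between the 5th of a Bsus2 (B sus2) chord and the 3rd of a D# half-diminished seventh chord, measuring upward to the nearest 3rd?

Bsus2 (B sus2) has F# as its 5th, and D# half-diminished seventh has F# as its 3rd.
Counting 1 letters and 0 half steps from F# gives a perfect unison.

perfect unison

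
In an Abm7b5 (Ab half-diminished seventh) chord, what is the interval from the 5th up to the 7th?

Abm7b5 is spelled Ab-Cb-Ebb-Gb.
5th = Ebb; 7th = Gb.
From Ebb to Gb is 4 semitones, exactly the major third.

major third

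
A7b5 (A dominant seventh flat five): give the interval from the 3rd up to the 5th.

The chord tones of A dominant seventh flat five are A, C♯, E♭, G.
The 3rd is C♯ and the 5th is E♭.
3 letter names make it a third; at 2 semitones (a whole step narrower than major) the quality is diminished.

diminished 3rd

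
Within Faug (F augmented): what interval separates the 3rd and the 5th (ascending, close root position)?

major 3rd

The chord tones of Faug (F augmented) are F-A-C#.
The 3rd is A and the 5th is C#.
Counting 3 letters and 4 half steps from A gives a major third.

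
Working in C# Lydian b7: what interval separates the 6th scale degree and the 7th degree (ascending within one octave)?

m2

Spelling C# Lydian b7: C# D# E# F## G# A# B.
So we need the interval from A# up to B.
2 letter names make it a second; at 1 semitone (a half step narrower than major) the quality is minor.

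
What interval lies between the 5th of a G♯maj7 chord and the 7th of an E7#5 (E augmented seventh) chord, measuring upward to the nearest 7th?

G♯maj7 has D♯ as its 5th, and E7#5 (E augmented seventh) has D as its 7th.
D♯ up to D is 11 semitones, a half step narrower than a perfect octave, so the interval is diminished.

diminished octave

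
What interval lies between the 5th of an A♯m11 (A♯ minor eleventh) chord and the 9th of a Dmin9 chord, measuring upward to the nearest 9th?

A♯m11 (A♯ minor eleventh) has E♯ as its 5th, and Dmin9 has E as its 9th.
8 letter names make it an octave; at 11 semitones (a half step narrower than perfect) the quality is diminished.

diminished octave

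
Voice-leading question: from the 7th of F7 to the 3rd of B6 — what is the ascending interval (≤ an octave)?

F7 has Eb as its 7th, and B6 has D# as its 3rd.
From Eb to D#: 12 semitones over a seventh = augmented.

augmented seventh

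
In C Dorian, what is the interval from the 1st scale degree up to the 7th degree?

C dorian: C D Eb F G A Bb.
So we need the interval from C up to Bb.
C up to Bb is 10 semitones, a half step narrower than a major seventh, so the interval is minor.

minor 7th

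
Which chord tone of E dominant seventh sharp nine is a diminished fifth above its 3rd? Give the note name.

Spelling the chord: E–G#–B–D–F##.
The 3rd is G#. A diminished fifth above G# is D.
D is the chord's 7th.

D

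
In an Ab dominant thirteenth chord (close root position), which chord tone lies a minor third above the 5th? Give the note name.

Ab13 is spelled Ab-C-Eb-Gb-Bb-F.
The 5th is Eb. A minor third above Eb is Gb.
Gb is the chord's 7th.

Gb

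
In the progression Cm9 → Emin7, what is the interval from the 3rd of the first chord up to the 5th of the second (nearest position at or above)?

augmented fifth

The 3rd of Cm9 is Eb; the 5th of Emin7 is B.
Eb up to B is 8 semitones, a half step wider than a perfect fifth, so the interval is augmented.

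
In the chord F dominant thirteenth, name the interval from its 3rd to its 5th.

Spelling the chord: F, A, C, Eb, G, D.
That puts A below C.
From A to C: 3 semitones over a third = minor.

minor third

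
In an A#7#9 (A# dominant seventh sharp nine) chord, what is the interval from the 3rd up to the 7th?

A#7#9: A#–C##–E#–G#–B##.
The 3rd is C## and the 7th is G#.
5 letter names make it a fifth; at 6 semitones (a half step narrower than perfect) the quality is diminished.

diminished fifth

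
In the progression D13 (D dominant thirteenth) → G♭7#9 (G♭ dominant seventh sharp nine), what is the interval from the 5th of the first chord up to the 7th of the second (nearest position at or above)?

diminished 6th

D13 (D dominant thirteenth) has A as its 5th, and G♭7#9 (G♭ dominant seventh sharp nine) has F♭ as its 7th.
From A to F♭: 7 semitones over a sixth = diminished.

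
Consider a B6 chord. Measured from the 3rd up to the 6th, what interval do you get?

perfect fourth

Spelling the chord: B, D#, F#, G#.
So we need the interval from D# up to G#.
From D# to G# is 5 semitones, exactly the perfect fourth.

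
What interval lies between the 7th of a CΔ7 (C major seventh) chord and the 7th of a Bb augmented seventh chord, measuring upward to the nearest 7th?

d7

The 7th of CΔ7 (C major seventh) is B; the 7th of Bb augmented seventh is Ab.
7 letter names make it a seventh; at 9 semitones (a whole step narrower than major) the quality is diminished.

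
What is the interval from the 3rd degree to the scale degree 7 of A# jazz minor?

A5

Spelling A# jazz minor: A# B# C# D# E# F## G##.
That puts C# below G##.
C# up to G## is 8 semitones, a half step wider than a perfect fifth, so the interval is augmented.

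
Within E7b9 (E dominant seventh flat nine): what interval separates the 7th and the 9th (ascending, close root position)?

m3

Spelling the chord: E–G#–B–D–F.
That puts D below F.
From D to F: 3 semitones over a third = minor.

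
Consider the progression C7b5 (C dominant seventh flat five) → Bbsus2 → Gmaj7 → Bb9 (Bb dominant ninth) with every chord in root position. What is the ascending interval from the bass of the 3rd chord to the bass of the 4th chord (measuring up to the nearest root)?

The roots are G and Bb.
G up to Bb is 3 semitones, a half step narrower than a major third, so the interval is minor.

minor 3rd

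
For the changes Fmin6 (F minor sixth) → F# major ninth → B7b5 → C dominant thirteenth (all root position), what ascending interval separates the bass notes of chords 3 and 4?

m2

The roots are B and C.
B up to C is 1 semitone, a half step narrower than a major second, so the interval is minor.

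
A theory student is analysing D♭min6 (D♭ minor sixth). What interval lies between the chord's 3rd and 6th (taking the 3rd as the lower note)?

augmented fourth

Spelling the chord: D♭-F♭-A♭-B♭.
3rd = F♭; 6th = B♭.
From F♭ to B♭: 6 semitones over a fourth = augmented.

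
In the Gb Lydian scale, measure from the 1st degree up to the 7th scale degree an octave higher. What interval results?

Spelling the Gb Lydian scale: Gb Ab Bb C Db Eb F.
The 1st degree is Gb and the 7th degree (up an octave) is F.
Gb up to F spans 14 letter names and 23 semitones — a major fourteenth.

major 14th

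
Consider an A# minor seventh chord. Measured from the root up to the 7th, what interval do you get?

minor 7th

The chord tones of A#-7 (A# minor seventh) are A# C# E# G#.
Root = A#; 7th = G#.
From A# to G#: 10 semitones over a seventh = minor.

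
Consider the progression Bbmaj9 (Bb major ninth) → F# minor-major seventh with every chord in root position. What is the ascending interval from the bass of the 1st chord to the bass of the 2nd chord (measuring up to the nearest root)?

augmented 5th

The roots are Bb and F#.
Bb up to F# is 8 semitones, a half step wider than a perfect fifth, so the interval is augmented.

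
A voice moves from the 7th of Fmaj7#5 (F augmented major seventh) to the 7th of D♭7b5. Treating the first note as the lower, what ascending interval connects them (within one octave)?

diminished sixth

Fmaj7#5 (F augmented major seventh) has E as its 7th, and D♭7b5 has C♭ as its 7th.
E up to C♭ is 7 semitones, a whole step narrower than a major sixth, so the interval is diminished.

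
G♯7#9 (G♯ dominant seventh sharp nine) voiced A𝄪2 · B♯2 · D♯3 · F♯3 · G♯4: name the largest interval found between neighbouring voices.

Adjacent intervals: A𝄪2→B♯2 = minor second; B♯2→D♯3 = minor third; D♯3→F♯3 = minor third; F♯3→G♯4 = major ninth.
The largest is F♯3 to G♯4, a major ninth (14 semitones).

major ninth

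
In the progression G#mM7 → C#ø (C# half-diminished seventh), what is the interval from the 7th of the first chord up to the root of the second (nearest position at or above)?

The 7th of G#mM7 is F##; the root of C#ø (C# half-diminished seventh) is C#.
F## up to C# is 6 semitones, a half step narrower than a perfect fifth, so the interval is diminished.

diminished 5th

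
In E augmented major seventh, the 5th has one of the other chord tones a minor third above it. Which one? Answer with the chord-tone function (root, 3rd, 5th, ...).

Emaj7#5 is spelled E G# B# D#.
The 5th is B#. A minor third above B# is D#.
D# is the chord's 7th.

7th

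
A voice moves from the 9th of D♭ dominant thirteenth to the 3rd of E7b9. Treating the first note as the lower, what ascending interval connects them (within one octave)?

D♭ dominant thirteenth has E♭ as its 9th, and E7b9 has G♯ as its 3rd.
3 letter names make it a third; at 5 semitones (a half step wider than major) the quality is augmented.

A3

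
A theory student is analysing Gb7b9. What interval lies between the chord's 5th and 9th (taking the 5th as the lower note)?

Spelling the chord: Gb-Bb-Db-Fb-Abb.
So we need the interval from Db up to Abb.
5 letter names make it a fifth; at 6 semitones (a half step narrower than perfect) the quality is diminished.

d5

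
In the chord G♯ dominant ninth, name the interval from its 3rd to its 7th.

Spelling the chord: G♯-B♯-D♯-F♯-A♯.
3rd = B♯; 7th = F♯.
From B♯ to F♯: 6 semitones over a fifth = diminished.

d5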